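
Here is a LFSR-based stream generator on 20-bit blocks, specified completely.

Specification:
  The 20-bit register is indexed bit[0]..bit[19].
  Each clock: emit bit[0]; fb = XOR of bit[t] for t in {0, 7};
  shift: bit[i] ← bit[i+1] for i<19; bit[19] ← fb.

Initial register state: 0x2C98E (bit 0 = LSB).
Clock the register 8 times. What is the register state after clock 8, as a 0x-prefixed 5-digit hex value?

reg_0 = 0x2C98E
clock 1: out=0, reg = 0x964C7
clock 2: out=1, reg = 0x4B263
clock 3: out=1, reg = 0xA5931
clock 4: out=1, reg = 0xD2C98
clock 5: out=0, reg = 0xE964C
clock 6: out=0, reg = 0x74B26
clock 7: out=0, reg = 0x3A593
clock 8: out=1, reg = 0x1D2C9

0x1D2C9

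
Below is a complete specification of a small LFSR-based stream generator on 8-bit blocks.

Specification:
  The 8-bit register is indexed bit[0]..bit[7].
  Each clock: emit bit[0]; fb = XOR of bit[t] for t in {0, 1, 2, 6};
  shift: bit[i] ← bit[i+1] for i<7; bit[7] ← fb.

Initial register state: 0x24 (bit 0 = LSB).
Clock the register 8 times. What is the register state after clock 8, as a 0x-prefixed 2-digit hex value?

reg_0 = 0x24
clock 1: out=0, reg = 0x92
clock 2: out=0, reg = 0xC9
clock 3: out=1, reg = 0x64
clock 4: out=0, reg = 0x32
clock 5: out=0, reg = 0x99
clock 6: out=1, reg = 0xCC
clock 7: out=0, reg = 0x66
clock 8: out=0, reg = 0xB3

0xB3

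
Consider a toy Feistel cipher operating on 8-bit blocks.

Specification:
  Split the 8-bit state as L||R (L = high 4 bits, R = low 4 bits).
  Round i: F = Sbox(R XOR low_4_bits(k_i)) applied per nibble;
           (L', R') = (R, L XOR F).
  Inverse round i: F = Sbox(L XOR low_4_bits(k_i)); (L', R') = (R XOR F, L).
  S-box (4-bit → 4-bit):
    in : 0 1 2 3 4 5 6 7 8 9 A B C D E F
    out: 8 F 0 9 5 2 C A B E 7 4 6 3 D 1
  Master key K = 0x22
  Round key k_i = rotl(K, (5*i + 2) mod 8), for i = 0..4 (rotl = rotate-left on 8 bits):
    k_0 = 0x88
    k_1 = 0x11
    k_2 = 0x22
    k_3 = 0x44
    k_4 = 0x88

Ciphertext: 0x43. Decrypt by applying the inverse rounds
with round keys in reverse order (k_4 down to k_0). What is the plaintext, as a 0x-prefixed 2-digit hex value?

0xEC

s_0 = ciphertext = 0x43
s_1 = InvRound(s_0, k_4) = 0x54
s_2 = InvRound(s_1, k_3) = 0xB5
s_3 = InvRound(s_2, k_2) = 0xBB
s_4 = InvRound(s_3, k_1) = 0xCB
s_5 = InvRound(s_4, k_0) = 0xEC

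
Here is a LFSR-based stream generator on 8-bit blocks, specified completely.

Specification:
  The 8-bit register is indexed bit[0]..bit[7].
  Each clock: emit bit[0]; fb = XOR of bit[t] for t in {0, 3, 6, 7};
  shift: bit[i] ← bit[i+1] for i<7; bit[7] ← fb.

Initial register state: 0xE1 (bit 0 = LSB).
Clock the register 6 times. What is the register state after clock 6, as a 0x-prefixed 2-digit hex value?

reg_0 = 0xE1
clock 1: out=1, reg = 0xF0
clock 2: out=0, reg = 0x78
clock 3: out=0, reg = 0x3C
clock 4: out=0, reg = 0x9E
clock 5: out=0, reg = 0x4F
clock 6: out=1, reg = 0xA7

0xA7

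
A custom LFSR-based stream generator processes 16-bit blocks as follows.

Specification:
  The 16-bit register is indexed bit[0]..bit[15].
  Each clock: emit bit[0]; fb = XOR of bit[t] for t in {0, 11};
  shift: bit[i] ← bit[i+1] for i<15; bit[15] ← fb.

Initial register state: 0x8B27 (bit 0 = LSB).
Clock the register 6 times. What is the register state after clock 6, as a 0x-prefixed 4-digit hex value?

0xDA2C

reg_0 = 0x8B27
clock 1: out=1, reg = 0x4593
clock 2: out=1, reg = 0xA2C9
clock 3: out=1, reg = 0xD164
clock 4: out=0, reg = 0x68B2
clock 5: out=0, reg = 0xB459
clock 6: out=1, reg = 0xDA2C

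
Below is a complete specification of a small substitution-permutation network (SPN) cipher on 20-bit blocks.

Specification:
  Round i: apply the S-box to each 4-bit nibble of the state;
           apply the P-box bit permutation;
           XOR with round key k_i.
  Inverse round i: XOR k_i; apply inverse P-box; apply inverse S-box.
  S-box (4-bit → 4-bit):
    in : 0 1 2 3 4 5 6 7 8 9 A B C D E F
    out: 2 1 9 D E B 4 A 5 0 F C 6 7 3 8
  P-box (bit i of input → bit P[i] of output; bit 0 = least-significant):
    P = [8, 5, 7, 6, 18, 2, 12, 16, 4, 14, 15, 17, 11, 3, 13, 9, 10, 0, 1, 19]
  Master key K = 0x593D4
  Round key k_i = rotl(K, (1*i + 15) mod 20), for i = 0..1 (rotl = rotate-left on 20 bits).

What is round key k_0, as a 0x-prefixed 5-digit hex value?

0xA2C9E

K = 0x593D4
k_0 = rotl(K, (1*0+15) mod 20) = rotl(K, 15) = 0xA2C9E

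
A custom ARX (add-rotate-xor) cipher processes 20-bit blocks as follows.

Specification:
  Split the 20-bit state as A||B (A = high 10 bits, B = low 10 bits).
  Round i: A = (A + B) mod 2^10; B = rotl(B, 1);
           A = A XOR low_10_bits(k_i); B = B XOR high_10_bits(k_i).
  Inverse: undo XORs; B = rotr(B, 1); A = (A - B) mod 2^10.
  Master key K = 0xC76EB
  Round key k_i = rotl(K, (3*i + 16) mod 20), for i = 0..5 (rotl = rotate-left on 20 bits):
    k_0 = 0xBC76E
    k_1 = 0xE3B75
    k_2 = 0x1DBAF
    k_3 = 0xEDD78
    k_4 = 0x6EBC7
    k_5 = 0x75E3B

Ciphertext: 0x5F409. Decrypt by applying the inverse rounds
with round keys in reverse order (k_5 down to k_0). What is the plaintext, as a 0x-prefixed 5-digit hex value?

s_0 = ciphertext = 0x5F409
s_1 = InvRound(s_0, k_5) = 0x95CEF
s_2 = InvRound(s_1, k_4) = 0xB9AAA
s_3 = InvRound(s_2, k_3) = 0x4428E
s_4 = InvRound(s_3, k_2) = 0x50D7C
s_5 = InvRound(s_4, k_1) = 0x2F579
s_6 = InvRound(s_5, k_0) = 0x83DC4

0x83DC4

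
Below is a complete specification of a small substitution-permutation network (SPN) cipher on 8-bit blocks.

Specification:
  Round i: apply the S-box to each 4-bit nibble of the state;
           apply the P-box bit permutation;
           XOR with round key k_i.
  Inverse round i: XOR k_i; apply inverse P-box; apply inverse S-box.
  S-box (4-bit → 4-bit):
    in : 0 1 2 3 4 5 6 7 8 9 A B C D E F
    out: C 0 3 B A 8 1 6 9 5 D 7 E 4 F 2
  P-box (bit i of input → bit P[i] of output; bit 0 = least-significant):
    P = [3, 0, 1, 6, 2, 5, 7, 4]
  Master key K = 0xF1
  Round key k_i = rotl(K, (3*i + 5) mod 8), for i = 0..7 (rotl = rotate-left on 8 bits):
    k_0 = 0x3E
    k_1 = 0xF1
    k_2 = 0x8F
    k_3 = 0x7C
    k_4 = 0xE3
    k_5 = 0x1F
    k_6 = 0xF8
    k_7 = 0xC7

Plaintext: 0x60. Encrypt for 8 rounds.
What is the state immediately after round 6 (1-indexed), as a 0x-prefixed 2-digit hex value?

s_0 = plaintext = 0x60
s_1 = Round(s_0, k_0) = 0x78
s_2 = Round(s_1, k_1) = 0x19
s_3 = Round(s_2, k_2) = 0x85
s_4 = Round(s_3, k_3) = 0x28
s_5 = Round(s_4, k_4) = 0x8F
s_6 = Round(s_5, k_5) = 0x0A
s_7 = Round(s_6, k_6) = 0x22
s_8 = Round(s_7, k_7) = 0xEA

0x0A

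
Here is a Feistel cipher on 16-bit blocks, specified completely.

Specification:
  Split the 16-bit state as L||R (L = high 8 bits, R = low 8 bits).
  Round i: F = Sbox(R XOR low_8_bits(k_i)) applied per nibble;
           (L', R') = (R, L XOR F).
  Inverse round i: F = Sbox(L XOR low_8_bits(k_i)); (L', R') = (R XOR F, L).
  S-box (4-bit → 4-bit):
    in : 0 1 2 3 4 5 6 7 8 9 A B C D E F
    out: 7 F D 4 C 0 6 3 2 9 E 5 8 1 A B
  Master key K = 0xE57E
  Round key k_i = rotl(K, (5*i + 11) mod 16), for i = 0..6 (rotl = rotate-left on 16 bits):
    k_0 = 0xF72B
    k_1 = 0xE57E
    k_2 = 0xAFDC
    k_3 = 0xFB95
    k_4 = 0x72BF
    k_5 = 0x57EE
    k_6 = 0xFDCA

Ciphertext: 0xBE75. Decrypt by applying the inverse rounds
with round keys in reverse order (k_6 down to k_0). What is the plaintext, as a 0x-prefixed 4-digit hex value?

s_0 = ciphertext = 0xBE75
s_1 = InvRound(s_0, k_6) = 0x49BE
s_2 = InvRound(s_1, k_5) = 0x5D49
s_3 = InvRound(s_2, k_4) = 0xE45D
s_4 = InvRound(s_3, k_3) = 0x62E4
s_5 = InvRound(s_4, k_2) = 0xBE62
s_6 = InvRound(s_5, k_1) = 0xE5BE
s_7 = InvRound(s_6, k_0) = 0x34E5

0x34E5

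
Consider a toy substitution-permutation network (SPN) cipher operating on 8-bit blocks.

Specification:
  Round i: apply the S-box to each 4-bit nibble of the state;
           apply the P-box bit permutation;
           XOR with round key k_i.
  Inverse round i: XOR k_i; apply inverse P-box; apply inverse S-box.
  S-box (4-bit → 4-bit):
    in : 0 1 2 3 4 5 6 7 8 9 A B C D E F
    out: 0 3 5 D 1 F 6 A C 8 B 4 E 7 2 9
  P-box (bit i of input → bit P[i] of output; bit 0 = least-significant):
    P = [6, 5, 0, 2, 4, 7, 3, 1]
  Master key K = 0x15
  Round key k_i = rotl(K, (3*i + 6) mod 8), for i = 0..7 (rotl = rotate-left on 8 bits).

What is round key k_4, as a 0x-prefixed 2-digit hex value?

0x54

K = 0x15
k_0 = rotl(K, (3*0+6) mod 8) = rotl(K, 6) = 0x45
k_1 = rotl(K, (3*1+6) mod 8) = rotl(K, 1) = 0x2A
k_2 = rotl(K, (3*2+6) mod 8) = rotl(K, 4) = 0x51
k_3 = rotl(K, (3*3+6) mod 8) = rotl(K, 7) = 0x8A
k_4 = rotl(K, (3*4+6) mod 8) = rotl(K, 2) = 0x54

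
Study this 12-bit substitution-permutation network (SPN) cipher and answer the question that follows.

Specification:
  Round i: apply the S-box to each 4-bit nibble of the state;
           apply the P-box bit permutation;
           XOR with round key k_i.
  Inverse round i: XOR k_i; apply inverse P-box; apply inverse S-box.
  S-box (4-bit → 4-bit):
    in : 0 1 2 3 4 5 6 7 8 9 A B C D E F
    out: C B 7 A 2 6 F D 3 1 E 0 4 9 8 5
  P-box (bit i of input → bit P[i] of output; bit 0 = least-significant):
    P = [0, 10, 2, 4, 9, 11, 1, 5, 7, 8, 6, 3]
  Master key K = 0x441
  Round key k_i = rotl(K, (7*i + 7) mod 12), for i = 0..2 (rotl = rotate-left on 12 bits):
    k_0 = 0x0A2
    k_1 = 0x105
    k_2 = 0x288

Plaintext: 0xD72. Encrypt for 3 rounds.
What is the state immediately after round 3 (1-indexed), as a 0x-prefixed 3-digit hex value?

s_0 = plaintext = 0xD72
s_1 = Round(s_0, k_0) = 0x60D
s_2 = Round(s_1, k_1) = 0x0FE
s_3 = Round(s_2, k_2) = 0x0D2

0x0D2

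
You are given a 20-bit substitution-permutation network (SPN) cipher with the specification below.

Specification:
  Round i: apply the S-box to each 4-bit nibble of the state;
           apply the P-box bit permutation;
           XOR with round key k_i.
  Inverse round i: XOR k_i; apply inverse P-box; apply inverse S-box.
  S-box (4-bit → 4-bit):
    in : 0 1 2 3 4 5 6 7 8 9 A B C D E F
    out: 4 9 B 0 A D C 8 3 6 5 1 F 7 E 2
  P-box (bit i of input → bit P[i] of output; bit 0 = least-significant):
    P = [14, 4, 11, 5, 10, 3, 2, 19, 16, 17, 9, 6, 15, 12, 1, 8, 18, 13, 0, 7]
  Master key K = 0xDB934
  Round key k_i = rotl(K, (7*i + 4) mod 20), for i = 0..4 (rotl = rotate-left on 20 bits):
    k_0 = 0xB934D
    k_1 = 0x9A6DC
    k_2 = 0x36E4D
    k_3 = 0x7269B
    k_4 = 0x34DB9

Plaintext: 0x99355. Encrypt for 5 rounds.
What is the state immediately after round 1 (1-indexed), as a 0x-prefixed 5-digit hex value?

s_0 = plaintext = 0x99355
s_1 = Round(s_0, k_0) = 0x3EF6A
s_2 = Round(s_1, k_1) = 0x3FFDA
s_3 = Round(s_2, k_2) = 0x13241
s_4 = Round(s_3, k_3) = 0x86673
s_5 = Round(s_4, k_4) = 0xF6EFB

0x3EF6A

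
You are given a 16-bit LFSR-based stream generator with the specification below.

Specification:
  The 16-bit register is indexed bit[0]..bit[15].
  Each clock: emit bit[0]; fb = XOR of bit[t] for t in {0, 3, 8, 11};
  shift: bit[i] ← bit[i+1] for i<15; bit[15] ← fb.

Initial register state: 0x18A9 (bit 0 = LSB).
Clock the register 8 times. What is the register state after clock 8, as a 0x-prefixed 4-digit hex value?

reg_0 = 0x18A9
clock 1: out=1, reg = 0x8C54
clock 2: out=0, reg = 0xC62A
clock 3: out=0, reg = 0xE315
clock 4: out=1, reg = 0x718A
clock 5: out=0, reg = 0x38C5
clock 6: out=1, reg = 0x1C62
clock 7: out=0, reg = 0x8E31
clock 8: out=1, reg = 0x4718

0x4718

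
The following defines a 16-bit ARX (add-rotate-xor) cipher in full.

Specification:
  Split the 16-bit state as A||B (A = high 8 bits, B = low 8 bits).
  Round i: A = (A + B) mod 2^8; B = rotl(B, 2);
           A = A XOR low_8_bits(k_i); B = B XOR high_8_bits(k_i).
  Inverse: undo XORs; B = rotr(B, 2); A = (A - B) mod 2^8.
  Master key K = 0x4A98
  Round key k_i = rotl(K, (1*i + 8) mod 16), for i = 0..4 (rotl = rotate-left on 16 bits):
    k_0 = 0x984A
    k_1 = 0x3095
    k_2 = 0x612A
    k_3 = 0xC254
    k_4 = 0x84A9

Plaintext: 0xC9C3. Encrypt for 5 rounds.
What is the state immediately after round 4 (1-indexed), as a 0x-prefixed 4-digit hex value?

0xA0A1

s_0 = plaintext = 0xC9C3
s_1 = Round(s_0, k_0) = 0xC697
s_2 = Round(s_1, k_1) = 0xC86E
s_3 = Round(s_2, k_2) = 0x1CD8
s_4 = Round(s_3, k_3) = 0xA0A1
s_5 = Round(s_4, k_4) = 0xE802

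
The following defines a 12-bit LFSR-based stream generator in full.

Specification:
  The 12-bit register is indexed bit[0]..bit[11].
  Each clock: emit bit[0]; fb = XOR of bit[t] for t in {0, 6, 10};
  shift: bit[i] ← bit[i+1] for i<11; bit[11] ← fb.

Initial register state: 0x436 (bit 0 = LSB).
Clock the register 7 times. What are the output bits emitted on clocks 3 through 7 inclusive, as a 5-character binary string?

10110

reg_0 = 0x436
clock 1: out=0, reg = 0xA1B
clock 2: out=1, reg = 0xD0D
clock 3: out=1, reg = 0x686
clock 4: out=0, reg = 0xB43
clock 5: out=1, reg = 0x5A1
clock 6: out=1, reg = 0x2D0
clock 7: out=0, reg = 0x968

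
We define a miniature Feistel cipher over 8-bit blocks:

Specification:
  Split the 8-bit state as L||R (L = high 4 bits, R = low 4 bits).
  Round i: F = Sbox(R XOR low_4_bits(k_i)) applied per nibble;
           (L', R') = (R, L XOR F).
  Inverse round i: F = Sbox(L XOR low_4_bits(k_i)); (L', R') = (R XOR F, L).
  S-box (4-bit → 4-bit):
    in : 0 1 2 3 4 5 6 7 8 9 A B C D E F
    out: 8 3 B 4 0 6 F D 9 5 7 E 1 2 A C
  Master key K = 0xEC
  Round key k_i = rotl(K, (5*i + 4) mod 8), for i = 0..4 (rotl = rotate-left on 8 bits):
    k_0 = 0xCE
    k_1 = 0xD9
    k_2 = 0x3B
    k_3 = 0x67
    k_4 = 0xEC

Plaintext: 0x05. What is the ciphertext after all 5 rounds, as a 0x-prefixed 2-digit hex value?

s_0 = plaintext = 0x05
s_1 = Round(s_0, k_0) = 0x5E
s_2 = Round(s_1, k_1) = 0xE8
s_3 = Round(s_2, k_2) = 0x8A
s_4 = Round(s_3, k_3) = 0xAA
s_5 = Round(s_4, k_4) = 0xA5

0xA5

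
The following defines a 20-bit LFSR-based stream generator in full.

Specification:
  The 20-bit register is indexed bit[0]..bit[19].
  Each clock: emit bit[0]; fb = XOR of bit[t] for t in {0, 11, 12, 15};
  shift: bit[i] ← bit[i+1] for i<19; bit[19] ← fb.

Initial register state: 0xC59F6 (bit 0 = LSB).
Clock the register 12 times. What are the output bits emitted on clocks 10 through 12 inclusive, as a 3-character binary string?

001

reg_0 = 0xC59F6
clock 1: out=0, reg = 0x62CFB
clock 2: out=1, reg = 0x3167D
clock 3: out=1, reg = 0x18B3E
clock 4: out=0, reg = 0x0C59F
clock 5: out=1, reg = 0x062CF
clock 6: out=1, reg = 0x83167
clock 7: out=1, reg = 0x418B3
clock 8: out=1, reg = 0xA0C59
clock 9: out=1, reg = 0x5062C
clock 10: out=0, reg = 0x28316
clock 11: out=0, reg = 0x9418B
clock 12: out=1, reg = 0xCA0C5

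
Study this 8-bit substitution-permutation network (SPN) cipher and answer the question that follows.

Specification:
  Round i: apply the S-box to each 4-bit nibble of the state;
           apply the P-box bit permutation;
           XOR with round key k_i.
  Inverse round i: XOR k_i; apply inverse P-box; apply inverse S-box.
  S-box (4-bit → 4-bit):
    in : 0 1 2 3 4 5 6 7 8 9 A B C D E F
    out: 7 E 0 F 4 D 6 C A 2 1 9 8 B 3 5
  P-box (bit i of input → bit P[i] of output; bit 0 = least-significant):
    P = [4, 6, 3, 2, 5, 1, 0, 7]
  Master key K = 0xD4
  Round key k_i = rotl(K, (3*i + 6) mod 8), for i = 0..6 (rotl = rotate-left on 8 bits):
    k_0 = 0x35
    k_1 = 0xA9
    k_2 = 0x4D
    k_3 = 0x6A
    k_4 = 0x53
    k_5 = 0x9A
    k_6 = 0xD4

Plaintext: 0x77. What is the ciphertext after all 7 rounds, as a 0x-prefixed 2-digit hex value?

0x9E

s_0 = plaintext = 0x77
s_1 = Round(s_0, k_0) = 0xB8
s_2 = Round(s_1, k_1) = 0x4D
s_3 = Round(s_2, k_2) = 0x18
s_4 = Round(s_3, k_3) = 0xAD
s_5 = Round(s_4, k_4) = 0x27
s_6 = Round(s_5, k_5) = 0x96
s_7 = Round(s_6, k_6) = 0x9E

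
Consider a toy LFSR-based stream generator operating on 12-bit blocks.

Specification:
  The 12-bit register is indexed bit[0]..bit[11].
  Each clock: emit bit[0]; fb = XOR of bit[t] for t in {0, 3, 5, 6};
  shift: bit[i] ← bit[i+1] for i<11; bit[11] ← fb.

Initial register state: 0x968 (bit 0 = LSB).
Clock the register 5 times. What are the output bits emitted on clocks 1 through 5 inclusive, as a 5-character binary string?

00010

reg_0 = 0x968
clock 1: out=0, reg = 0xCB4
clock 2: out=0, reg = 0xE5A
clock 3: out=0, reg = 0x72D
clock 4: out=1, reg = 0xB96
clock 5: out=0, reg = 0x5CB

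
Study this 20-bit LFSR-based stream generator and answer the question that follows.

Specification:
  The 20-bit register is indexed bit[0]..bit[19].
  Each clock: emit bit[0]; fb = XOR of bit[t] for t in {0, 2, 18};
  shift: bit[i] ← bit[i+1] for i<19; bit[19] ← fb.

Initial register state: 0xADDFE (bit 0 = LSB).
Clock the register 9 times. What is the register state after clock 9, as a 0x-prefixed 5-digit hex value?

0xBFD6E

reg_0 = 0xADDFE
clock 1: out=0, reg = 0xD6EFF
clock 2: out=1, reg = 0xEB77F
clock 3: out=1, reg = 0xF5BBF
clock 4: out=1, reg = 0xFADDF
clock 5: out=1, reg = 0xFD6EF
clock 6: out=1, reg = 0xFEB77
clock 7: out=1, reg = 0xFF5BB
clock 8: out=1, reg = 0x7FADD
clock 9: out=1, reg = 0xBFD6E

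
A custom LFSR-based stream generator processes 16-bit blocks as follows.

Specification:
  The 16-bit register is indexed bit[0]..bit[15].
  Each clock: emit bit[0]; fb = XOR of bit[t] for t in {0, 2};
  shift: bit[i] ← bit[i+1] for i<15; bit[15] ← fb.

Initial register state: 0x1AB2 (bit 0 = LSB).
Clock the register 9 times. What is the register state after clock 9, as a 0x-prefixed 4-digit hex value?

reg_0 = 0x1AB2
clock 1: out=0, reg = 0x0D59
clock 2: out=1, reg = 0x86AC
clock 3: out=0, reg = 0xC356
clock 4: out=0, reg = 0xE1AB
clock 5: out=1, reg = 0xF0D5
clock 6: out=1, reg = 0x786A
clock 7: out=0, reg = 0x3C35
clock 8: out=1, reg = 0x1E1A
clock 9: out=0, reg = 0x0F0D

0x0F0D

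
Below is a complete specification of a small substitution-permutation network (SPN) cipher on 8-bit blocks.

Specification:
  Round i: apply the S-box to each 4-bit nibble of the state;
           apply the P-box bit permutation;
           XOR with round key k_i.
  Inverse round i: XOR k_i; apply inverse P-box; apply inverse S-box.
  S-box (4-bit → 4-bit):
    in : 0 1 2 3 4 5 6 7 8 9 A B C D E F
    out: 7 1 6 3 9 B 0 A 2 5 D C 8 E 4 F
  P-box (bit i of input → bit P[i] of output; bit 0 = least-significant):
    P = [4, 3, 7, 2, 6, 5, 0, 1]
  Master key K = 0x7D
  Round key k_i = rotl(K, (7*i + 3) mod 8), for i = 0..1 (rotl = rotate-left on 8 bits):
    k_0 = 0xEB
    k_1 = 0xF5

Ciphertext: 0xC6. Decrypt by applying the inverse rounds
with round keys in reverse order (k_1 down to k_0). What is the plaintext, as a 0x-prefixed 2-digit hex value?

s_0 = ciphertext = 0xC6
s_1 = InvRound(s_0, k_1) = 0xD1
s_2 = InvRound(s_1, k_0) = 0x73

0x73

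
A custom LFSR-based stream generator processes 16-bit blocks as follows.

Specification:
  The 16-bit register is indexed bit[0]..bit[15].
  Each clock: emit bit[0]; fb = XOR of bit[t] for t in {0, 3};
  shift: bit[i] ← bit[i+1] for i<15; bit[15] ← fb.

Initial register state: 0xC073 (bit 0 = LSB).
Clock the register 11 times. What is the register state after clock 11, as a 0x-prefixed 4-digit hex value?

reg_0 = 0xC073
clock 1: out=1, reg = 0xE039
clock 2: out=1, reg = 0x701C
clock 3: out=0, reg = 0xB80E
clock 4: out=0, reg = 0xDC07
clock 5: out=1, reg = 0xEE03
clock 6: out=1, reg = 0xF701
clock 7: out=1, reg = 0xFB80
clock 8: out=0, reg = 0x7DC0
clock 9: out=0, reg = 0x3EE0
clock 10: out=0, reg = 0x1F70
clock 11: out=0, reg = 0x0FB8

0x0FB8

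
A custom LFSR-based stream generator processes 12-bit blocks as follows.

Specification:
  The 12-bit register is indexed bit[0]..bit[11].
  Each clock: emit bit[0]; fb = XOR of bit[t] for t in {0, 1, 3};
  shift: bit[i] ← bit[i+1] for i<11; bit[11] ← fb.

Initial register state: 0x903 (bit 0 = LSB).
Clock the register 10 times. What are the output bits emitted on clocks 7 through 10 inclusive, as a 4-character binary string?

0010

reg_0 = 0x903
clock 1: out=1, reg = 0x481
clock 2: out=1, reg = 0xA40
clock 3: out=0, reg = 0x520
clock 4: out=0, reg = 0x290
clock 5: out=0, reg = 0x148
clock 6: out=0, reg = 0x8A4
clock 7: out=0, reg = 0x452
clock 8: out=0, reg = 0xA29
clock 9: out=1, reg = 0x514
clock 10: out=0, reg = 0x28A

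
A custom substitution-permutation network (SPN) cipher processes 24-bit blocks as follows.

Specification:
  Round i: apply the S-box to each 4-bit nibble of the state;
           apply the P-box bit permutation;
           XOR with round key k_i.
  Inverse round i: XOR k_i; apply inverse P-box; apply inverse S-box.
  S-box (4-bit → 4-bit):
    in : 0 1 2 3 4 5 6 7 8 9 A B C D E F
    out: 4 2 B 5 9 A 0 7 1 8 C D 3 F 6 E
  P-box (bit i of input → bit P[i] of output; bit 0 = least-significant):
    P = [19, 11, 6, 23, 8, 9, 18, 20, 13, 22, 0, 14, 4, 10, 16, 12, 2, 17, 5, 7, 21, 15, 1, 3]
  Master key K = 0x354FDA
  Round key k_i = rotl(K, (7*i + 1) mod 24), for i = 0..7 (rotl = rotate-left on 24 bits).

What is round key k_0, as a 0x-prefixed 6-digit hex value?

0x6A9FB4

K = 0x354FDA
k_0 = rotl(K, (7*0+1) mod 24) = rotl(K, 1) = 0x6A9FB4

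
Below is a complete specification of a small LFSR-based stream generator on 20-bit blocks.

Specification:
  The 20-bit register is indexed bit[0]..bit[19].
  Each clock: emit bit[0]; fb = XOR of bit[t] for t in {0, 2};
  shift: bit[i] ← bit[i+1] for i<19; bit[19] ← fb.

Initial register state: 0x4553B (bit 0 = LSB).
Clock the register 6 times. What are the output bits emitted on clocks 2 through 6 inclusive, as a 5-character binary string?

reg_0 = 0x4553B
clock 1: out=1, reg = 0xA2A9D
clock 2: out=1, reg = 0x5154E
clock 3: out=0, reg = 0xA8AA7
clock 4: out=1, reg = 0x54553
clock 5: out=1, reg = 0xAA2A9
clock 6: out=1, reg = 0xD5154

10111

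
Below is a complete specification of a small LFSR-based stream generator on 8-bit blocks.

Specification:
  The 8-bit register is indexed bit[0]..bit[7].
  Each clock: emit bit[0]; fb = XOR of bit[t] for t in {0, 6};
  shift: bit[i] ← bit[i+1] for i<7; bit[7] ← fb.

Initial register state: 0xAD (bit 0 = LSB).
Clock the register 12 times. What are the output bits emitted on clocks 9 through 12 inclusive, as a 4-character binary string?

1100

reg_0 = 0xAD
clock 1: out=1, reg = 0xD6
clock 2: out=0, reg = 0xEB
clock 3: out=1, reg = 0x75
clock 4: out=1, reg = 0x3A
clock 5: out=0, reg = 0x1D
clock 6: out=1, reg = 0x8E
clock 7: out=0, reg = 0x47
clock 8: out=1, reg = 0x23
clock 9: out=1, reg = 0x91
clock 10: out=1, reg = 0xC8
clock 11: out=0, reg = 0xE4
clock 12: out=0, reg = 0xF2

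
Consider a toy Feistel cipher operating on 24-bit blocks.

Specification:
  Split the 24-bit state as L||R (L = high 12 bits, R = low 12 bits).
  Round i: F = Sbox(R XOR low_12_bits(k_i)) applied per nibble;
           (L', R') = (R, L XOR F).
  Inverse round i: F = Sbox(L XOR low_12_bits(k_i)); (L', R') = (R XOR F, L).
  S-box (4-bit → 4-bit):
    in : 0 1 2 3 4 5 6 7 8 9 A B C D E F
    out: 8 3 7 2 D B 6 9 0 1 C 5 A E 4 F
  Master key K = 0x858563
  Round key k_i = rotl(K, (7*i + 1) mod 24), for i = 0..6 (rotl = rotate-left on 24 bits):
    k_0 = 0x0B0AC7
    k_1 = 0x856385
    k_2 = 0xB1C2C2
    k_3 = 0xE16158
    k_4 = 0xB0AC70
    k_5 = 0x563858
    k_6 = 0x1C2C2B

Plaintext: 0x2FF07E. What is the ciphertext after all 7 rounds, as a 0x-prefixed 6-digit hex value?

0xB4ACCB

s_0 = plaintext = 0x2FF07E
s_1 = Round(s_0, k_0) = 0x07EEAE
s_2 = Round(s_1, k_1) = 0xEAEE0B
s_3 = Round(s_2, k_2) = 0xE0B40F
s_4 = Round(s_3, k_3) = 0x40F5B2
s_5 = Round(s_4, k_4) = 0x5B25A8
s_6 = Round(s_5, k_5) = 0x5A8B4A
s_7 = Round(s_6, k_6) = 0xB4ACCB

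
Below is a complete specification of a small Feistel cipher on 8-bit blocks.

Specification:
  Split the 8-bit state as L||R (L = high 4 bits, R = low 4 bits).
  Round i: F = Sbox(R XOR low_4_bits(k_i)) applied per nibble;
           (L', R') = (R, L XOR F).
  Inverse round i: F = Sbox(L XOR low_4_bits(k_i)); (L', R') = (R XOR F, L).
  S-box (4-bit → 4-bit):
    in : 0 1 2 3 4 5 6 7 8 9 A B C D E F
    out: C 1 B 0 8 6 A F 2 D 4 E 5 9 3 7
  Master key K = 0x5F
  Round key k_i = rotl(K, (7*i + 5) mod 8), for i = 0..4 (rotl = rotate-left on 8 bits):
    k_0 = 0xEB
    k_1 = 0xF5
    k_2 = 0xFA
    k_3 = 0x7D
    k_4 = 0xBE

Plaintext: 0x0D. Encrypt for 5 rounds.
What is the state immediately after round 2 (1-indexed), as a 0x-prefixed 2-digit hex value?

0xAA

s_0 = plaintext = 0x0D
s_1 = Round(s_0, k_0) = 0xDA
s_2 = Round(s_1, k_1) = 0xAA
s_3 = Round(s_2, k_2) = 0xA6
s_4 = Round(s_3, k_3) = 0x64
s_5 = Round(s_4, k_4) = 0x42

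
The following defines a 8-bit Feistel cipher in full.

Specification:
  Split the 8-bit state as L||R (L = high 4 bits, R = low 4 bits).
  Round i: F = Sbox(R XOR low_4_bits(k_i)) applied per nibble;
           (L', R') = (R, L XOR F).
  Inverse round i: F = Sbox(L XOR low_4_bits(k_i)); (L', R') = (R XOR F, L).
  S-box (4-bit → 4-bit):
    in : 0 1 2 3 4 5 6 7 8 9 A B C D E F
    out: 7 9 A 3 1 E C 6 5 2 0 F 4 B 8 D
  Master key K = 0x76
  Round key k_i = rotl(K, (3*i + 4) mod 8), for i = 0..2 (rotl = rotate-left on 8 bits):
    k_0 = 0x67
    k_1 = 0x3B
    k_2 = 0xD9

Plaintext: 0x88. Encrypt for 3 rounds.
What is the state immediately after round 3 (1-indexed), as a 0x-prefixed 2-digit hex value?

0x07

s_0 = plaintext = 0x88
s_1 = Round(s_0, k_0) = 0x85
s_2 = Round(s_1, k_1) = 0x50
s_3 = Round(s_2, k_2) = 0x07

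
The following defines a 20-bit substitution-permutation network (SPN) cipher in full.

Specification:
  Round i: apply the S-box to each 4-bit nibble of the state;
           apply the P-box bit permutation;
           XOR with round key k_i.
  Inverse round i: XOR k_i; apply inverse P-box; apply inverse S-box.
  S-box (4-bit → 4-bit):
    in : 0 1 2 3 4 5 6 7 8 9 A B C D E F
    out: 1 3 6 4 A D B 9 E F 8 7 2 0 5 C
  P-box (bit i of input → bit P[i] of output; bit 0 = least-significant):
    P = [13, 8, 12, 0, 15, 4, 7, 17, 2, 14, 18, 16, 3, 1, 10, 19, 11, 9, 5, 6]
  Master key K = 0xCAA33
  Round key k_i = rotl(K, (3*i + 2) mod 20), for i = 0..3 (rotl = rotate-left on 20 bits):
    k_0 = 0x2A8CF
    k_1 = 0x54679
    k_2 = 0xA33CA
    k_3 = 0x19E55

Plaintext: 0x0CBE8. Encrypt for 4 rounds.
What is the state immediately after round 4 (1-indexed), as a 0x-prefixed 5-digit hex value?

s_0 = plaintext = 0x0CBE8
s_1 = Round(s_0, k_0) = 0x67148
s_2 = Round(s_1, k_1) = 0xF1D24
s_3 = Round(s_2, k_2) = 0xA3231
s_4 = Round(s_3, k_3) = 0x5FB95

0x5FB95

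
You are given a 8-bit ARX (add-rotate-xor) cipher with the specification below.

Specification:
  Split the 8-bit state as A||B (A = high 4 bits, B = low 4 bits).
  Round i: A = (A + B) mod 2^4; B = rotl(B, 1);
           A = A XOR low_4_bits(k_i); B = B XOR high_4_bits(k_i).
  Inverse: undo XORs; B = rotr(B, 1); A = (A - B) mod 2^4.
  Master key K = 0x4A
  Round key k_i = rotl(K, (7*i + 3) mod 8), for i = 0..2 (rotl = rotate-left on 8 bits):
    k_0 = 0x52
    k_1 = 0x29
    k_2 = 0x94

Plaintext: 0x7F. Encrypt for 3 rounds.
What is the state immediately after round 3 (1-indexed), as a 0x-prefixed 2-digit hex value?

0xA7

s_0 = plaintext = 0x7F
s_1 = Round(s_0, k_0) = 0x4A
s_2 = Round(s_1, k_1) = 0x77
s_3 = Round(s_2, k_2) = 0xA7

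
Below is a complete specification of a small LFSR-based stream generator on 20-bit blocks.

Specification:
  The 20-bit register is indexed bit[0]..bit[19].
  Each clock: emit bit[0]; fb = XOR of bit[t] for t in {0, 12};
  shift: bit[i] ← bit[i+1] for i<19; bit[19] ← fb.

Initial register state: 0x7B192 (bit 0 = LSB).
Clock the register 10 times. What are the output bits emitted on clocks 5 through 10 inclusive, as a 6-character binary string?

reg_0 = 0x7B192
clock 1: out=0, reg = 0xBD8C9
clock 2: out=1, reg = 0x5EC64
clock 3: out=0, reg = 0x2F632
clock 4: out=0, reg = 0x97B19
clock 5: out=1, reg = 0x4BD8C
clock 6: out=0, reg = 0xA5EC6
clock 7: out=0, reg = 0xD2F63
clock 8: out=1, reg = 0xE97B1
clock 9: out=1, reg = 0x74BD8
clock 10: out=0, reg = 0x3A5EC

100110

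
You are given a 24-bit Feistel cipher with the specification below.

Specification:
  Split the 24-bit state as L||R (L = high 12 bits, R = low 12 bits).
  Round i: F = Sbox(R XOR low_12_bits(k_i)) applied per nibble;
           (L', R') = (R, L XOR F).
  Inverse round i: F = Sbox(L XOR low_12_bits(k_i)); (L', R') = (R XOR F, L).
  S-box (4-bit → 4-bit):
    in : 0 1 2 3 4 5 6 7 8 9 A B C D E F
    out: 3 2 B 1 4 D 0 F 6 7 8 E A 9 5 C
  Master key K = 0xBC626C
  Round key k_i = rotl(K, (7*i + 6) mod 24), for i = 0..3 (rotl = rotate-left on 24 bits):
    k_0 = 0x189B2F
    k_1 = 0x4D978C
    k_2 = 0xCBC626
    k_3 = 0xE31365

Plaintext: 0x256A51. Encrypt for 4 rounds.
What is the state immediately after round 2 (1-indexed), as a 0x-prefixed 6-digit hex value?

s_0 = plaintext = 0x256A51
s_1 = Round(s_0, k_0) = 0xA510A3
s_2 = Round(s_1, k_1) = 0x0A35ED
s_3 = Round(s_2, k_2) = 0x5ED10D
s_4 = Round(s_3, k_3) = 0x10DEEB

0x0A35ED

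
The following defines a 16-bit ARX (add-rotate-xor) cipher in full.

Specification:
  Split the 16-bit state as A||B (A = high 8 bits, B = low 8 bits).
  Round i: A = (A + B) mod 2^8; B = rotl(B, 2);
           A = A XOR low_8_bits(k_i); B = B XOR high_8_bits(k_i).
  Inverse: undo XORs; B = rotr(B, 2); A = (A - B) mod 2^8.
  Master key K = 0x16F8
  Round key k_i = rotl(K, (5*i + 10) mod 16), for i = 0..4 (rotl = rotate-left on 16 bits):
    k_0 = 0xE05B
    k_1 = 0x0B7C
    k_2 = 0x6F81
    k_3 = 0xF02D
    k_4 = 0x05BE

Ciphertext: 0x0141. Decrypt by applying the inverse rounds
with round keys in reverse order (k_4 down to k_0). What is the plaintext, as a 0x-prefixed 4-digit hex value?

0x89D4

s_0 = ciphertext = 0x0141
s_1 = InvRound(s_0, k_4) = 0xAE11
s_2 = InvRound(s_1, k_3) = 0x0B78
s_3 = InvRound(s_2, k_2) = 0xC5C5
s_4 = InvRound(s_3, k_1) = 0x06B3
s_5 = InvRound(s_4, k_0) = 0x89D4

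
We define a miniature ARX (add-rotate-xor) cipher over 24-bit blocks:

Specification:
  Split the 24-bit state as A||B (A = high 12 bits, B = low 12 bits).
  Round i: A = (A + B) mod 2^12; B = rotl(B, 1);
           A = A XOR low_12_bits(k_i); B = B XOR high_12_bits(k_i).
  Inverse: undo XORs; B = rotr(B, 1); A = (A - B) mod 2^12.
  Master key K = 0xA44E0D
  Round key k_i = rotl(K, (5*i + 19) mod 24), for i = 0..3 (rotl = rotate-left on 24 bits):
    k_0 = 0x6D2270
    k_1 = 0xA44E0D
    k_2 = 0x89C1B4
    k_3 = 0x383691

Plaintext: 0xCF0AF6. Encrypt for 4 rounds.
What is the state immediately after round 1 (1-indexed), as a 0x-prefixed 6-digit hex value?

s_0 = plaintext = 0xCF0AF6
s_1 = Round(s_0, k_0) = 0x59633F
s_2 = Round(s_1, k_1) = 0x6D8C3A
s_3 = Round(s_2, k_2) = 0x2A60E9
s_4 = Round(s_3, k_3) = 0x51E251

0x59633F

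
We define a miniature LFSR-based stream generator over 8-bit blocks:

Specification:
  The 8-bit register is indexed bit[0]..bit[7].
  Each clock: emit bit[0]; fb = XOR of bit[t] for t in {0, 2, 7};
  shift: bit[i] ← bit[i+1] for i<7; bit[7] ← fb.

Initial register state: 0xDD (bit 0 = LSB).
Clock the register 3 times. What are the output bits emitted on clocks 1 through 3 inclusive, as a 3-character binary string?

101

reg_0 = 0xDD
clock 1: out=1, reg = 0xEE
clock 2: out=0, reg = 0x77
clock 3: out=1, reg = 0x3B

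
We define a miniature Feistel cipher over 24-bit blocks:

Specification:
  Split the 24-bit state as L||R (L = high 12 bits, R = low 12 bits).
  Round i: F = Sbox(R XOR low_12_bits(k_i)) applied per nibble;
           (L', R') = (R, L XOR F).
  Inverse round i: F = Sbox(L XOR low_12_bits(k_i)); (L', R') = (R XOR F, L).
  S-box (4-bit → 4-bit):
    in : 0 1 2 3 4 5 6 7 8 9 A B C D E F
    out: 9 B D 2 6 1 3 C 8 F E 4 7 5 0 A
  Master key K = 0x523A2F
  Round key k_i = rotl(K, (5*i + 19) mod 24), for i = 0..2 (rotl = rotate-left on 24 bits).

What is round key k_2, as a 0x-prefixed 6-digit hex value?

K = 0x523A2F
k_0 = rotl(K, (5*0+19) mod 24) = rotl(K, 19) = 0x7A91D1
k_1 = rotl(K, (5*1+19) mod 24) = rotl(K, 0) = 0x523A2F
k_2 = rotl(K, (5*2+19) mod 24) = rotl(K, 5) = 0x4745EA

0x4745EA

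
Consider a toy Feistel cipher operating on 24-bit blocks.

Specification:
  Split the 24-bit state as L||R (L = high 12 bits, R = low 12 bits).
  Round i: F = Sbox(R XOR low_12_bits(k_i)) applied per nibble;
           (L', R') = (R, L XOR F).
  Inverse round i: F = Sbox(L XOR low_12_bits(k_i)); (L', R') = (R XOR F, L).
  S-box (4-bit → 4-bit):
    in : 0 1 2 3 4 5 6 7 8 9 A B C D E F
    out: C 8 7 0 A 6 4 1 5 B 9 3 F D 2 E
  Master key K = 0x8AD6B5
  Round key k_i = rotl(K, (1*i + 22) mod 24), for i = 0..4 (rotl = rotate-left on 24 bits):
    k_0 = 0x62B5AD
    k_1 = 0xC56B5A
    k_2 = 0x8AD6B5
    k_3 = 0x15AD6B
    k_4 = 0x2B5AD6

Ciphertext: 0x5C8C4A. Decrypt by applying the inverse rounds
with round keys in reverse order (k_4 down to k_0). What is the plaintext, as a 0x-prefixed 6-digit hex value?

s_0 = ciphertext = 0x5C8C4A
s_1 = InvRound(s_0, k_4) = 0x2C85C8
s_2 = InvRound(s_1, k_3) = 0xB582C8
s_3 = InvRound(s_2, k_2) = 0xFE5B58
s_4 = InvRound(s_3, k_1) = 0x166FE5
s_5 = InvRound(s_4, k_0) = 0x516166

0x516166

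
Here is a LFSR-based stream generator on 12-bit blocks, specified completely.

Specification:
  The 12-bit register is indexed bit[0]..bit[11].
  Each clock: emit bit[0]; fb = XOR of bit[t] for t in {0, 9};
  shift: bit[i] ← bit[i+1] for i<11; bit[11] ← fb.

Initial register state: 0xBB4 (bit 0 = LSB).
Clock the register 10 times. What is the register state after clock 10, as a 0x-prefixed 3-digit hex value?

0x1E6

reg_0 = 0xBB4
clock 1: out=0, reg = 0xDDA
clock 2: out=0, reg = 0x6ED
clock 3: out=1, reg = 0x376
clock 4: out=0, reg = 0x9BB
clock 5: out=1, reg = 0xCDD
clock 6: out=1, reg = 0xE6E
clock 7: out=0, reg = 0xF37
clock 8: out=1, reg = 0x79B
clock 9: out=1, reg = 0x3CD
clock 10: out=1, reg = 0x1E6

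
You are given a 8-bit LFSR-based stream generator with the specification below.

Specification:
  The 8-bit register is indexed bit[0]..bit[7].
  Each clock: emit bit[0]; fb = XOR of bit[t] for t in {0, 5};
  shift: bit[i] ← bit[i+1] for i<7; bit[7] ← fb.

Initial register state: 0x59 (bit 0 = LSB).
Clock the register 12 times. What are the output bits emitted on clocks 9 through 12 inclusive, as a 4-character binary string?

1100

reg_0 = 0x59
clock 1: out=1, reg = 0xAC
clock 2: out=0, reg = 0xD6
clock 3: out=0, reg = 0x6B
clock 4: out=1, reg = 0x35
clock 5: out=1, reg = 0x1A
clock 6: out=0, reg = 0x0D
clock 7: out=1, reg = 0x86
clock 8: out=0, reg = 0x43
clock 9: out=1, reg = 0xA1
clock 10: out=1, reg = 0x50
clock 11: out=0, reg = 0x28
clock 12: out=0, reg = 0x94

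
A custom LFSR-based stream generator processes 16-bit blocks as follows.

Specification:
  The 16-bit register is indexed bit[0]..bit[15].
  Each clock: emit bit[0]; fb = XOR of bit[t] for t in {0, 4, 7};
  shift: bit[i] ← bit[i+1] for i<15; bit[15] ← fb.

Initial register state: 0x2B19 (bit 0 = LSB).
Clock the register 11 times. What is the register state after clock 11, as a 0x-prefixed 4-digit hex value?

reg_0 = 0x2B19
clock 1: out=1, reg = 0x158C
clock 2: out=0, reg = 0x8AC6
clock 3: out=0, reg = 0xC563
clock 4: out=1, reg = 0xE2B1
clock 5: out=1, reg = 0xF158
clock 6: out=0, reg = 0xF8AC
clock 7: out=0, reg = 0xFC56
clock 8: out=0, reg = 0xFE2B
clock 9: out=1, reg = 0xFF15
clock 10: out=1, reg = 0x7F8A
clock 11: out=0, reg = 0xBFC5

0xBFC5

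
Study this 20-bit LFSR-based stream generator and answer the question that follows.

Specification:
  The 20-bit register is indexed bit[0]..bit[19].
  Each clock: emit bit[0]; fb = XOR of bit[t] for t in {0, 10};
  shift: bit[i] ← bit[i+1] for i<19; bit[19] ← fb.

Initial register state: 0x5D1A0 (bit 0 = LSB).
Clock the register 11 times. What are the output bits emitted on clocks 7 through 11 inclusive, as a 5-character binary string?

01100

reg_0 = 0x5D1A0
clock 1: out=0, reg = 0x2E8D0
clock 2: out=0, reg = 0x17468
clock 3: out=0, reg = 0x8BA34
clock 4: out=0, reg = 0x45D1A
clock 5: out=0, reg = 0xA2E8D
clock 6: out=1, reg = 0x51746
clock 7: out=0, reg = 0xA8BA3
clock 8: out=1, reg = 0xD45D1
clock 9: out=1, reg = 0x6A2E8
clock 10: out=0, reg = 0x35174
clock 11: out=0, reg = 0x1A8BA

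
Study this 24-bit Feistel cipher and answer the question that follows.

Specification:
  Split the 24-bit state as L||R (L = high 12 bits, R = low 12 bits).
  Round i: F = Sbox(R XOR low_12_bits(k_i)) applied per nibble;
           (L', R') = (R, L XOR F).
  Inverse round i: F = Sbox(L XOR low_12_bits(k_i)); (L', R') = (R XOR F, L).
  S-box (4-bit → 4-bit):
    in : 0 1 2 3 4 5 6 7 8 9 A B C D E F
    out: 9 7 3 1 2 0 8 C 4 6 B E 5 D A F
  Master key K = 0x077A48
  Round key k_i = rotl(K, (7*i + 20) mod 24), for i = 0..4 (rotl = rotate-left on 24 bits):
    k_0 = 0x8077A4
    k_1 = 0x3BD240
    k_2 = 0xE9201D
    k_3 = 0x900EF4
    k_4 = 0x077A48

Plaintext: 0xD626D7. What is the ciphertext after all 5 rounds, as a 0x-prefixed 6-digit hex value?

0xEA0B89

s_0 = plaintext = 0xD626D7
s_1 = Round(s_0, k_0) = 0x6D7AA3
s_2 = Round(s_1, k_1) = 0xAA3276
s_3 = Round(s_2, k_2) = 0x27692D
s_4 = Round(s_3, k_3) = 0x92DEA0
s_5 = Round(s_4, k_4) = 0xEA0B89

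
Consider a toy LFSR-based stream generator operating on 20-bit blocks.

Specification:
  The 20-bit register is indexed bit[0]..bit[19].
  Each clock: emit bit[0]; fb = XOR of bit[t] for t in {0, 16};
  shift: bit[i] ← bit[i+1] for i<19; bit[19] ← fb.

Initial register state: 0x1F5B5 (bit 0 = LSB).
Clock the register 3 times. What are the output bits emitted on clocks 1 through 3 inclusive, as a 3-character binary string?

101

reg_0 = 0x1F5B5
clock 1: out=1, reg = 0x0FADA
clock 2: out=0, reg = 0x07D6D
clock 3: out=1, reg = 0x83EB6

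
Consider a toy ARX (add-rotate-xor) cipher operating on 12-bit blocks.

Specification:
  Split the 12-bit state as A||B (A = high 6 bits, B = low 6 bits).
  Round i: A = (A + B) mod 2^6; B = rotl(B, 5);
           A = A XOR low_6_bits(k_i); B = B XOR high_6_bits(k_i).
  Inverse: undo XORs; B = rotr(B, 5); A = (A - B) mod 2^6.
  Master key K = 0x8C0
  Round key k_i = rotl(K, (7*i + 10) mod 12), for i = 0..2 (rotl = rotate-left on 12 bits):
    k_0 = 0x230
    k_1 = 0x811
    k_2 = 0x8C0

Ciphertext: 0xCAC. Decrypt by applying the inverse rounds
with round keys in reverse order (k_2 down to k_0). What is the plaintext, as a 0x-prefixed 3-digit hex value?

s_0 = ciphertext = 0xCAC
s_1 = InvRound(s_0, k_2) = 0x51E
s_2 = InvRound(s_1, k_1) = 0x23D
s_3 = InvRound(s_2, k_0) = 0x36B

0x36B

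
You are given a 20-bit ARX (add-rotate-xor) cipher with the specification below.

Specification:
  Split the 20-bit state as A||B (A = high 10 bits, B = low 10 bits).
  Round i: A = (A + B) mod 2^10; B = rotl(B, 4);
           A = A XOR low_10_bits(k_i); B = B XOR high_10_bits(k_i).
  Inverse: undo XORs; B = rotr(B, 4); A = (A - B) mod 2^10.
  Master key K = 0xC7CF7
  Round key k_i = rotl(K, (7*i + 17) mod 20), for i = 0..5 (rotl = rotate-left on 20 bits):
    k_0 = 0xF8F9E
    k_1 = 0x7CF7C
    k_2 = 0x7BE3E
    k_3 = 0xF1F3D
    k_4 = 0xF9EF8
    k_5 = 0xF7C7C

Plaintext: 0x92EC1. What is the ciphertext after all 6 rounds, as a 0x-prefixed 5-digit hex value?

s_0 = plaintext = 0x92EC1
s_1 = Round(s_0, k_0) = 0xA4BF8
s_2 = Round(s_1, k_1) = 0x7DA7C
s_3 = Round(s_2, k_2) = 0x93226
s_4 = Round(s_3, k_3) = 0xD3DAF
s_5 = Round(s_4, k_4) = 0x81911
s_6 = Round(s_5, k_5) = 0xDAECB

0xDAECB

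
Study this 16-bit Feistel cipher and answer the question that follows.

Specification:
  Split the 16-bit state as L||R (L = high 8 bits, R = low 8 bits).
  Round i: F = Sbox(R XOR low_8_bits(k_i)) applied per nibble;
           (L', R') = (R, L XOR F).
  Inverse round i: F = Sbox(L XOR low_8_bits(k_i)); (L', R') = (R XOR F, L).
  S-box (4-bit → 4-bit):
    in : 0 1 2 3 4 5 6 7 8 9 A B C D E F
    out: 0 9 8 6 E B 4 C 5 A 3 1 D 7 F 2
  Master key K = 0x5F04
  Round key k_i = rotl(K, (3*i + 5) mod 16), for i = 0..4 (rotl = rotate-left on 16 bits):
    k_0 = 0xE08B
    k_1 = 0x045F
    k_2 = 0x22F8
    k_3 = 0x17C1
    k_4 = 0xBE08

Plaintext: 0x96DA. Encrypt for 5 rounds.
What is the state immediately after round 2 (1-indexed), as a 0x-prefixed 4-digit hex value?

0x2F1A

s_0 = plaintext = 0x96DA
s_1 = Round(s_0, k_0) = 0xDA2F
s_2 = Round(s_1, k_1) = 0x2F1A
s_3 = Round(s_2, k_2) = 0x1AD7
s_4 = Round(s_3, k_3) = 0xD78E
s_5 = Round(s_4, k_4) = 0x8E83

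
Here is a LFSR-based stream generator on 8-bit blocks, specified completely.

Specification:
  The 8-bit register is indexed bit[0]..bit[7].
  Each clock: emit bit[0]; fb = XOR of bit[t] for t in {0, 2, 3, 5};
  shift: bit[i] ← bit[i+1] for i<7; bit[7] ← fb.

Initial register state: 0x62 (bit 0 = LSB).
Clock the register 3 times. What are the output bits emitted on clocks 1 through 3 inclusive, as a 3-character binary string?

reg_0 = 0x62
clock 1: out=0, reg = 0xB1
clock 2: out=1, reg = 0x58
clock 3: out=0, reg = 0xAC

010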